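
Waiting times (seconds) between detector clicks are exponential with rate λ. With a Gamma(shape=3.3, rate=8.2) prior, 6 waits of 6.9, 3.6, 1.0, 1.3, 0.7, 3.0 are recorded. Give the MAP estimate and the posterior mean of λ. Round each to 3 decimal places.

MAP = 0.336; posterior mean = 0.377

Σ times = 16.5. Posterior: Gamma(shape = 3.3+6 = 9.3, rate = 8.2+16.5 = 24.7).
Mode = (α−1)/β = 8.3/24.7 = 0.336.
Mean = α/β = 9.3/24.7 = 0.377.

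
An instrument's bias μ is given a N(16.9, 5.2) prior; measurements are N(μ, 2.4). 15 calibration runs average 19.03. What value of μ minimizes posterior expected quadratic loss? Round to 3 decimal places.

Posterior for μ is Normal. Precision-weighted mean: (1/5.2·16.9 + 15/2.4·19.03) / (1/5.2 + 15/2.4) = 18.966.
A Normal posterior is symmetric, so mode = mean.
Quadratic loss ⇒ the optimal estimator is the posterior mean.

18.966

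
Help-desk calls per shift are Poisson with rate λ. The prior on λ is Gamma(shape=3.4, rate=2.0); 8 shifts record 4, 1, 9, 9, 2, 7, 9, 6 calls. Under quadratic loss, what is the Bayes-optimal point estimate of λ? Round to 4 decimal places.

Σ counts = 47. Posterior: Gamma(shape = 3.4+47 = 50.4, rate = 2.0+8 = 10.0).
Mode = (α−1)/β = 49.4/10.0 = 4.9400.
Mean = α/β = 50.4/10.0 = 5.0400.
Quadratic loss ⇒ the optimal estimator is the posterior mean.

5.0400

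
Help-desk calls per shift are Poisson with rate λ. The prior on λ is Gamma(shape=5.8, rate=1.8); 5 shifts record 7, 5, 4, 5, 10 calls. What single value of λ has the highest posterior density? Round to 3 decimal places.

Σ counts = 31. Posterior: Gamma(shape = 5.8+31 = 36.8, rate = 1.8+5 = 6.8).
Mode = (α−1)/β = 35.8/6.8 = 5.265.
Mean = α/β = 36.8/6.8 = 5.412.
This is the posterior mode — the MAP estimate.

5.265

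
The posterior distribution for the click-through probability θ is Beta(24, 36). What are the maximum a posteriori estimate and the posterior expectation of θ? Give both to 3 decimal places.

θ_MAP = 0.397, E[θ|data] = 0.400

Mode = (24−1)/(24+36−2) = 23/58 = 0.397.
Mean = 24/(24+36) = 24/60 = 0.400.
Mean > mode: the posterior has a right tail.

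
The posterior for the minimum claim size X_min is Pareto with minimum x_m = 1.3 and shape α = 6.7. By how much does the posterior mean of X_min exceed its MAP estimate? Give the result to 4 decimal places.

0.2281

The Pareto density is strictly decreasing on [x_m, ∞), so the mode is x_m = 1.3000.
Mean = α·x_m/(α−1) = 6.7·1.3/5.7 = 1.5281.
Difference = 1.5281 − 1.3000 = 0.2281.
The posterior is right-skewed, so the mean exceeds the mode.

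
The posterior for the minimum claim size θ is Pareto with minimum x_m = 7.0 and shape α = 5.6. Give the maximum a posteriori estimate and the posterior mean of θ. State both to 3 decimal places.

MAP: 7.000. Posterior mean: 8.522.

The Pareto density is strictly decreasing on [x_m, ∞), so the mode is x_m = 7.000.
Mean = α·x_m/(α−1) = 5.6·7.0/4.6 = 8.522.
Right-skewed posterior ⇒ mode < mean.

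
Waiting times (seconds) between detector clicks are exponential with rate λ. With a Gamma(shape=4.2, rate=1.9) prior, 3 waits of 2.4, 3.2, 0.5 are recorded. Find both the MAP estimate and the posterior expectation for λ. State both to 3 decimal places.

MAP = 0.775; posterior mean = 0.900

Σ times = 6.1. Posterior: Gamma(shape = 4.2+3 = 7.2, rate = 1.9+6.1 = 8.0).
Mode = (α−1)/β = 6.2/8.0 = 0.775.
Mean = α/β = 7.2/8.0 = 0.900.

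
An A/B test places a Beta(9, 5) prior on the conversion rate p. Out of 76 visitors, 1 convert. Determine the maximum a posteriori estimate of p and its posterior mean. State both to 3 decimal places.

Posterior: Beta(9+1, 5+75) = Beta(10, 80).
Mode = (10−1)/(10+80−2) = 9/88 = 0.102.
Mean = 10/(10+80) = 10/90 = 0.111.

MAP = 0.102; posterior mean = 0.111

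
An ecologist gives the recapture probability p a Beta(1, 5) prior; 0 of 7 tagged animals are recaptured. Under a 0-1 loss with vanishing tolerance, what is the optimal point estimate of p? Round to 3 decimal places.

Posterior: Beta(1+0, 5+7) = Beta(1, 12).
Since α = 1 ≤ 1 and β > 1, the Beta density is monotone decreasing on [0,1]; the mode is at 0.
Mean = 1/(1+12) = 0.077.
This is the posterior mode — the MAP estimate.

0.000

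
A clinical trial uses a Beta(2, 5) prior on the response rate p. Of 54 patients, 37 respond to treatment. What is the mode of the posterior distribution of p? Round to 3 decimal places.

Posterior: Beta(2+37, 5+17) = Beta(39, 22).
Mode = (39−1)/(39+22−2) = 38/59 = 0.644.
Mean = 39/(39+22) = 39/61 = 0.639.
This is the posterior mode — the MAP estimate.

0.644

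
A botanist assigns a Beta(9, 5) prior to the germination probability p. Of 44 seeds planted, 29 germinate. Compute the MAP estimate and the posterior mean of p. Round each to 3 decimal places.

p_MAP = 0.661, E[p|data] = 0.655

Posterior: Beta(9+29, 5+15) = Beta(38, 20).
Mode = (38−1)/(38+20−2) = 37/56 = 0.661.
Mean = 38/(38+20) = 38/58 = 0.655.
Mode > mean: the posterior has a left tail.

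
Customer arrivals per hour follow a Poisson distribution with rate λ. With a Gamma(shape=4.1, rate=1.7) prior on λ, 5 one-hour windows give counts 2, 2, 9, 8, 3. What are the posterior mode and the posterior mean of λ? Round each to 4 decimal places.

Σ counts = 24. Posterior: Gamma(shape = 4.1+24 = 28.1, rate = 1.7+5 = 6.7).
Mode = (α−1)/β = 27.1/6.7 = 4.0448.
Mean = α/β = 28.1/6.7 = 4.1940.

λ_MAP = 4.0448, E[λ|data] = 4.1940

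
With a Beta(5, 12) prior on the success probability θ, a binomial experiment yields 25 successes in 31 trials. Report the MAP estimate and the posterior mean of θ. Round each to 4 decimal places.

MAP = 0.6304, posterior mean = 0.6250

Posterior: Beta(5+25, 12+6) = Beta(30, 18).
Mode = (30−1)/(30+18−2) = 29/46 = 0.6304.
Mean = 30/(30+18) = 30/48 = 0.6250.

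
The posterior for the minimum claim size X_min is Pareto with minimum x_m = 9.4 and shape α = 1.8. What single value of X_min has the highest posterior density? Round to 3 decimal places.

The Pareto density is strictly decreasing on [x_m, ∞), so the mode is x_m = 9.400.
Mean = α·x_m/(α−1) = 1.8·9.4/0.8 = 21.150.
This is the posterior mode — the MAP estimate.

9.400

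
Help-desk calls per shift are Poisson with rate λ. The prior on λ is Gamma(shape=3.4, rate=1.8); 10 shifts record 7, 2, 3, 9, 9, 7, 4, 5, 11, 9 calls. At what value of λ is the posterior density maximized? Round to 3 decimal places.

5.797

Σ counts = 66. Posterior: Gamma(shape = 3.4+66 = 69.4, rate = 1.8+10 = 11.8).
Mode = (α−1)/β = 68.4/11.8 = 5.797.
Mean = α/β = 69.4/11.8 = 5.881.
This is the posterior mode — the MAP estimate.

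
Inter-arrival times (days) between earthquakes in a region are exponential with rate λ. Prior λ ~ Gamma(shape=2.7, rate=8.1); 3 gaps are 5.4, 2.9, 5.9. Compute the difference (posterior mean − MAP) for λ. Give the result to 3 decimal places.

0.045

Σ times = 14.2. Posterior: Gamma(shape = 2.7+3 = 5.7, rate = 8.1+14.2 = 22.3).
Mode = (α−1)/β = 4.7/22.3 = 0.211.
Mean = α/β = 5.7/22.3 = 0.256.
Difference = 0.256 − 0.211 = 0.045.
The posterior is right-skewed, so the mean exceeds the mode.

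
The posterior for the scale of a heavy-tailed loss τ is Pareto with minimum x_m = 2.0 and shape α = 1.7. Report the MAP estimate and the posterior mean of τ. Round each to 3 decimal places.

MAP: 2.000. Posterior mean: 4.857.

The Pareto density is strictly decreasing on [x_m, ∞), so the mode is x_m = 2.000.
Mean = α·x_m/(α−1) = 1.7·2.0/0.7 = 4.857.
The mean is pulled above the mode by the posterior's right skew.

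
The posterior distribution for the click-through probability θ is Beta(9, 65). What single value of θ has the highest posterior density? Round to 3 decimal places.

0.111

Mode = (9−1)/(9+65−2) = 8/72 = 0.111.
Mean = 9/(9+65) = 9/74 = 0.122.
This is the posterior mode — the MAP estimate.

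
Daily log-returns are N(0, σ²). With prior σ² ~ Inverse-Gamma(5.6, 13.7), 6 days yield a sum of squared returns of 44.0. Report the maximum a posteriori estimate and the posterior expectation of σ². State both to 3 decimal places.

MAP: 3.719. Posterior mean: 4.697.

Posterior: Inverse-Gamma(shape = 5.6+6/2 = 8.6, scale = 13.7+44.0/2 = 35.7).
Mode = β/(α+1) = 35.7/9.6 = 3.719.
Mean = β/(α−1) = 35.7/7.6 = 4.697.
The mean is pulled above the mode by the posterior's right skew.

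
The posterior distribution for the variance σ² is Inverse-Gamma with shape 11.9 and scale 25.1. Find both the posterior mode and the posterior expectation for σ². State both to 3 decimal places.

Mode = β/(α+1) = 25.1/12.9 = 1.946.
Mean = β/(α−1) = 25.1/10.9 = 2.303.
The posterior is right-skewed, so the mean exceeds the mode.

MAP = 1.946; posterior mean = 2.303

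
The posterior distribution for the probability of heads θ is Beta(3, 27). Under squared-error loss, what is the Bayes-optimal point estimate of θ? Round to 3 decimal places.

0.100

Mode = (3−1)/(3+27−2) = 2/28 = 0.071.
Mean = 3/(3+27) = 3/30 = 0.100.
Squared-error loss ⇒ the optimal estimator is the posterior mean.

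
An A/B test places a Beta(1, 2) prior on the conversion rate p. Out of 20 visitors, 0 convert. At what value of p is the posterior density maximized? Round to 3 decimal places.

0.000

Posterior: Beta(1+0, 2+20) = Beta(1, 22).
Since α = 1 ≤ 1 and β > 1, the Beta density is monotone decreasing on [0,1]; the mode is at 0.
Mean = 1/(1+22) = 0.043.
This is the posterior mode — the MAP estimate.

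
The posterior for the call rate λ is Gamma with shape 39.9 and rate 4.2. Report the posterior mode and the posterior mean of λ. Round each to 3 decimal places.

MAP: 9.262. Posterior mean: 9.500.

Mode = (α−1)/β = 38.9/4.2 = 9.262.
Mean = α/β = 39.9/4.2 = 9.500.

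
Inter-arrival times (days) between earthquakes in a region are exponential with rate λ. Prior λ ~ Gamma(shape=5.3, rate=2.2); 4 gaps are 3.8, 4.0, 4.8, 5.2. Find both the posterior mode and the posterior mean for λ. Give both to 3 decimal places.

MAP: 0.415. Posterior mean: 0.465.

Σ times = 17.8. Posterior: Gamma(shape = 5.3+4 = 9.3, rate = 2.2+17.8 = 20.0).
Mode = (α−1)/β = 8.3/20.0 = 0.415.
Mean = α/β = 9.3/20.0 = 0.465.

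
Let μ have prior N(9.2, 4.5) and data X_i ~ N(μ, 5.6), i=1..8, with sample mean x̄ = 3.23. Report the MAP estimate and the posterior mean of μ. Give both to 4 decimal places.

Posterior for μ is Normal. Precision-weighted mean: (1/4.5·9.2 + 8/5.6·3.23) / (1/4.5 + 8/5.6) = 4.0337.
A Normal posterior is symmetric, so mode = mean.

MAP estimate = 4.0337, posterior mean = 4.0337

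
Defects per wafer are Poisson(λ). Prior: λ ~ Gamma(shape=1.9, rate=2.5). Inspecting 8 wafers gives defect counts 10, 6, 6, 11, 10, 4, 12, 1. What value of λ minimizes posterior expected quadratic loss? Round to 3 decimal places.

5.895

Σ counts = 60. Posterior: Gamma(shape = 1.9+60 = 61.9, rate = 2.5+8 = 10.5).
Mode = (α−1)/β = 60.9/10.5 = 5.800.
Mean = α/β = 61.9/10.5 = 5.895.
Quadratic loss ⇒ the optimal estimator is the posterior mean.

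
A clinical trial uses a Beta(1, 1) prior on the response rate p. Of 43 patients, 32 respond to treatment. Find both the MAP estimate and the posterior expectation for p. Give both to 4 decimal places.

MAP = 0.7442, posterior mean = 0.7333

Posterior: Beta(1+32, 1+11) = Beta(33, 12).
Mode = (33−1)/(33+12−2) = 32/43 = 0.7442.
With a flat prior the MAP equals the MLE, 32/43.
Mean = 33/(33+12) = 33/45 = 0.7333.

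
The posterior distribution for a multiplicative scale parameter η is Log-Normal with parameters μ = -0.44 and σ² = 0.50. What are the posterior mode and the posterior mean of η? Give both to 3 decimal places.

MAP = 0.391; posterior mean = 0.827

Mode = exp(μ − σ²) = exp(-0.94) = 0.391.
Mean = exp(μ + σ²/2) = exp(-0.190) = 0.827.
Mean > mode: the posterior has a right tail.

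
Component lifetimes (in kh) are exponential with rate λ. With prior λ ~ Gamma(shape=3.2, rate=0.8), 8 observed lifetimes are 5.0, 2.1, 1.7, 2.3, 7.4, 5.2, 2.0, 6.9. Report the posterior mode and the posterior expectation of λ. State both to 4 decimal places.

MAP = 0.3054, posterior mean = 0.3353

Σ times = 32.6. Posterior: Gamma(shape = 3.2+8 = 11.2, rate = 0.8+32.6 = 33.4).
Mode = (α−1)/β = 10.2/33.4 = 0.3054.
Mean = α/β = 11.2/33.4 = 0.3353.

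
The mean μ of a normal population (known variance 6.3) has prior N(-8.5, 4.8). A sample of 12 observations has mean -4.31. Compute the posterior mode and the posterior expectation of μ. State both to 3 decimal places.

Posterior for μ is Normal. Precision-weighted mean: (1/4.8·-8.5 + 12/6.3·-4.31) / (1/4.8 + 12/6.3) = -4.723.
A Normal posterior is symmetric, so mode = mean.

posterior mode = -4.723, posterior expectation = -4.723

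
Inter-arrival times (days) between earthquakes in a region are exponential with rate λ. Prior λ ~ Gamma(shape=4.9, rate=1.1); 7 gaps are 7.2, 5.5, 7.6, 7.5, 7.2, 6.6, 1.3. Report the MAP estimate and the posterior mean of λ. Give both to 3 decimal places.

Σ times = 42.9. Posterior: Gamma(shape = 4.9+7 = 11.9, rate = 1.1+42.9 = 44.0).
Mode = (α−1)/β = 10.9/44.0 = 0.248.
Mean = α/β = 11.9/44.0 = 0.270.

MAP = 0.248; posterior mean = 0.270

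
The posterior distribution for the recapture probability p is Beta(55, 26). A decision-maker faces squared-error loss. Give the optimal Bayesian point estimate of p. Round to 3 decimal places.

Mode = (55−1)/(55+26−2) = 54/79 = 0.684.
Mean = 55/(55+26) = 55/81 = 0.679.
Squared-error loss ⇒ the optimal estimator is the posterior mean.

0.679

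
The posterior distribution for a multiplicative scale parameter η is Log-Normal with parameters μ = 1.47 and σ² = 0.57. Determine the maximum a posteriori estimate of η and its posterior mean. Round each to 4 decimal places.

MAP = 2.4596, posterior mean = 5.7834

Mode = exp(μ − σ²) = exp(0.90) = 2.4596.
Mean = exp(μ + σ²/2) = exp(1.755) = 5.7834.
The posterior is right-skewed, so the mean exceeds the mode.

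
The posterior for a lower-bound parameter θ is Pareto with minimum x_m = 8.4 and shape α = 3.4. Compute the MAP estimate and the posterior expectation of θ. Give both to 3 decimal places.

MAP: 8.400. Posterior mean: 11.900.

The Pareto density is strictly decreasing on [x_m, ∞), so the mode is x_m = 8.400.
Mean = α·x_m/(α−1) = 3.4·8.4/2.4 = 11.900.
Right-skewed posterior ⇒ mode < mean.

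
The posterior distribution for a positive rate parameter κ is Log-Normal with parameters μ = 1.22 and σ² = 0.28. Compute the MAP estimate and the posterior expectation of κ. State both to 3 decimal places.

MAP: 2.560. Posterior mean: 3.896.

Mode = exp(μ − σ²) = exp(0.94) = 2.560.
Mean = exp(μ + σ²/2) = exp(1.360) = 3.896.
The posterior is right-skewed, so the mean exceeds the mode.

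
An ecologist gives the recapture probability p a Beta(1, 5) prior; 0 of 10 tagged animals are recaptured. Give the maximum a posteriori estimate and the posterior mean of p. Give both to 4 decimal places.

MAP = 0.0000; posterior mean = 0.0625

Posterior: Beta(1+0, 5+10) = Beta(1, 15).
Since α = 1 ≤ 1 and β > 1, the Beta density is monotone decreasing on [0,1]; the mode is at 0.
Mean = 1/(1+15) = 0.0625.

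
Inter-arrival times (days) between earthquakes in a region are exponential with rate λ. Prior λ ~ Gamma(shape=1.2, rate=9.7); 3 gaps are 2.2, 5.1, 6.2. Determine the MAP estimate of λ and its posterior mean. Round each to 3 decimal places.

MAP estimate = 0.138, posterior mean = 0.181

Σ times = 13.5. Posterior: Gamma(shape = 1.2+3 = 4.2, rate = 9.7+13.5 = 23.2).
Mode = (α−1)/β = 3.2/23.2 = 0.138.
Mean = α/β = 4.2/23.2 = 0.181.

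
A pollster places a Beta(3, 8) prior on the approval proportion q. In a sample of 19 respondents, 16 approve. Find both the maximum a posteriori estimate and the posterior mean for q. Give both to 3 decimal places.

MAP: 0.643. Posterior mean: 0.633.

Posterior: Beta(3+16, 8+3) = Beta(19, 11).
Mode = (19−1)/(19+11−2) = 18/28 = 0.643.
Mean = 19/(19+11) = 19/30 = 0.633.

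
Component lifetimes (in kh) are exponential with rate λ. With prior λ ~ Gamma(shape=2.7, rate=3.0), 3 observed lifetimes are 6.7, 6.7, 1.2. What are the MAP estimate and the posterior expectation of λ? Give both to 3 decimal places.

Σ times = 14.6. Posterior: Gamma(shape = 2.7+3 = 5.7, rate = 3.0+14.6 = 17.6).
Mode = (α−1)/β = 4.7/17.6 = 0.267.
Mean = α/β = 5.7/17.6 = 0.324.
Right-skewed posterior ⇒ mode < mean.

MAP: 0.267. Posterior mean: 0.324.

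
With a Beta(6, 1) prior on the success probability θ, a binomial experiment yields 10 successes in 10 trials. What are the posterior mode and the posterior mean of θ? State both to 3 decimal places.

Posterior: Beta(6+10, 1+0) = Beta(16, 1).
Since β = 1 ≤ 1 and α > 1, the Beta density is monotone increasing on [0,1]; the mode is at 1.
Mean = 16/(16+1) = 0.941.
Mode > mean: the posterior has a left tail.

MAP: 1.000. Posterior mean: 0.941.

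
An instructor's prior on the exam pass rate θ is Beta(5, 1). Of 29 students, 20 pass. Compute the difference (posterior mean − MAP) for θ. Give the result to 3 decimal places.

-0.013

Posterior: Beta(5+20, 1+9) = Beta(25, 10).
Mode = (25−1)/(25+10−2) = 24/33 = 0.727.
Mean = 25/(25+10) = 25/35 = 0.714.
Difference = 0.714 − 0.727 = -0.013.
The posterior is left-skewed, so the mode exceeds the mean.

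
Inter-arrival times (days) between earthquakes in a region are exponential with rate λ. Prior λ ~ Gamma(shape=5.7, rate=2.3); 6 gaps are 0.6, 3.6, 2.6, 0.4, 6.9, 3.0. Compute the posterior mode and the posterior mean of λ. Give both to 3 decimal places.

Σ times = 17.1. Posterior: Gamma(shape = 5.7+6 = 11.7, rate = 2.3+17.1 = 19.4).
Mode = (α−1)/β = 10.7/19.4 = 0.552.
Mean = α/β = 11.7/19.4 = 0.603.
Right-skewed posterior ⇒ mode < mean.

posterior mode = 0.552, posterior mean = 0.603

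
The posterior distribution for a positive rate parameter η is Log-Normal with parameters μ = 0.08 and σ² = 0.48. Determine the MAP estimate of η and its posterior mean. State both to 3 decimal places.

η_MAP = 0.670, E[η|data] = 1.377

Mode = exp(μ − σ²) = exp(-0.40) = 0.670.
Mean = exp(μ + σ²/2) = exp(0.320) = 1.377.
Mean > mode: the posterior has a right tail.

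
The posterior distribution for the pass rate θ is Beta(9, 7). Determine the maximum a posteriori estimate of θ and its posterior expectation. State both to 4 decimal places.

θ_MAP = 0.5714, E[θ|data] = 0.5625

Mode = (9−1)/(9+7−2) = 8/14 = 0.5714.
Mean = 9/(9+7) = 9/16 = 0.5625.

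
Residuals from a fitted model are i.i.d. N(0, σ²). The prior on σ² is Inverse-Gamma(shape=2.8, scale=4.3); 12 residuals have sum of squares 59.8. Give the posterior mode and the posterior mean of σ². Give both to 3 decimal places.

Posterior: Inverse-Gamma(shape = 2.8+12/2 = 8.8, scale = 4.3+59.8/2 = 34.2).
Mode = β/(α+1) = 34.2/9.8 = 3.490.
Mean = β/(α−1) = 34.2/7.8 = 4.385.

posterior mode = 3.490, posterior mean = 4.385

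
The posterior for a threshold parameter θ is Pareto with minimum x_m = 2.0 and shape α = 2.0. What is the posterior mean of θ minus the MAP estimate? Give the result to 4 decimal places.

The Pareto density is strictly decreasing on [x_m, ∞), so the mode is x_m = 2.0000.
Mean = α·x_m/(α−1) = 2.0·2.0/1.0 = 4.0000.
Difference = 4.0000 − 2.0000 = 2.0000.
Right-skewed posterior ⇒ mode < mean.

2.0000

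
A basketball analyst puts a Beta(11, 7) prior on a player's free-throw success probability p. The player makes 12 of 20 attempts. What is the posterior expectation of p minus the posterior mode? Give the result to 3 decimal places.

-0.006

Posterior: Beta(11+12, 7+8) = Beta(23, 15).
Mode = (23−1)/(23+15−2) = 22/36 = 0.611.
Mean = 23/(23+15) = 23/38 = 0.605.
Difference = 0.605 − 0.611 = -0.006.
The mean is pulled below the mode by the posterior's left skew.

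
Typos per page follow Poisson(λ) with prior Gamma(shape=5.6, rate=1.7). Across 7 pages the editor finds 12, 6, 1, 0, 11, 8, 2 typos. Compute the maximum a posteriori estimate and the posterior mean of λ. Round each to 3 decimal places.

Σ counts = 40. Posterior: Gamma(shape = 5.6+40 = 45.6, rate = 1.7+7 = 8.7).
Mode = (α−1)/β = 44.6/8.7 = 5.126.
Mean = α/β = 45.6/8.7 = 5.241.

MAP = 5.126; posterior mean = 5.241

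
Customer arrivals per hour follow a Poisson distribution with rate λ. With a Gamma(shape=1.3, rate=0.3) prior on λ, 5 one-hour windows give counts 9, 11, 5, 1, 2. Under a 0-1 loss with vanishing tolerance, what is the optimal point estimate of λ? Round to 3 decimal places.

5.340

Σ counts = 28. Posterior: Gamma(shape = 1.3+28 = 29.3, rate = 0.3+5 = 5.3).
Mode = (α−1)/β = 28.3/5.3 = 5.340.
Mean = α/β = 29.3/5.3 = 5.528.
This is the posterior mode — the MAP estimate.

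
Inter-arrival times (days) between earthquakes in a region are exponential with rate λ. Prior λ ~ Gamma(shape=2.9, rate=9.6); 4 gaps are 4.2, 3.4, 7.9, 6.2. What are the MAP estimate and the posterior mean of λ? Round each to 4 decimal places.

Σ times = 21.7. Posterior: Gamma(shape = 2.9+4 = 6.9, rate = 9.6+21.7 = 31.3).
Mode = (α−1)/β = 5.9/31.3 = 0.1885.
Mean = α/β = 6.9/31.3 = 0.2204.

MAP = 0.1885, posterior mean = 0.2204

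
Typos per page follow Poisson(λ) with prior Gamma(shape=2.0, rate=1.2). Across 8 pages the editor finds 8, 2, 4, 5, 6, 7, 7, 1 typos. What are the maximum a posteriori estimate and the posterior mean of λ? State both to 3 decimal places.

λ_MAP = 4.457, E[λ|data] = 4.565

Σ counts = 40. Posterior: Gamma(shape = 2.0+40 = 42.0, rate = 1.2+8 = 9.2).
Mode = (α−1)/β = 41.0/9.2 = 4.457.
Mean = α/β = 42.0/9.2 = 4.565.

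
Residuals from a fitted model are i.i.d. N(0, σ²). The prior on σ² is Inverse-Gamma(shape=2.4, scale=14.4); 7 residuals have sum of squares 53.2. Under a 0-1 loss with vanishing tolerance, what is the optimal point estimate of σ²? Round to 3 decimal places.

5.942

Posterior: Inverse-Gamma(shape = 2.4+7/2 = 5.9, scale = 14.4+53.2/2 = 41.0).
Mode = β/(α+1) = 41.0/6.9 = 5.942.
Mean = β/(α−1) = 41.0/4.9 = 8.367.
This is the posterior mode — the MAP estimate.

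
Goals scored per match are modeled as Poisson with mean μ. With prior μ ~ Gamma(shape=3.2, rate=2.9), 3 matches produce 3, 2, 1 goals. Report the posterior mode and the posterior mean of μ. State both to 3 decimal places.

Σ counts = 6. Posterior: Gamma(shape = 3.2+6 = 9.2, rate = 2.9+3 = 5.9).
Mode = (α−1)/β = 8.2/5.9 = 1.390.
Mean = α/β = 9.2/5.9 = 1.559.
The posterior is right-skewed, so the mean exceeds the mode.

μ_MAP = 1.390, E[μ|data] = 1.559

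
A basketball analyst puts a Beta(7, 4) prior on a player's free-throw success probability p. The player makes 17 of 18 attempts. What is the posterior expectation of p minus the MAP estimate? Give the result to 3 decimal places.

Posterior: Beta(7+17, 4+1) = Beta(24, 5).
Mode = (24−1)/(24+5−2) = 23/27 = 0.852.
Mean = 24/(24+5) = 24/29 = 0.828.
Difference = 0.828 − 0.852 = -0.024.
The posterior is left-skewed, so the mode exceeds the mean.

-0.024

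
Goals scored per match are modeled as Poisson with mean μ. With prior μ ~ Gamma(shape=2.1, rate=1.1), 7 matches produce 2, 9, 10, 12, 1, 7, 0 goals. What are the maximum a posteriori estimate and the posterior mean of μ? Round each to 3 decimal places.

maximum a posteriori estimate = 5.198, posterior mean = 5.321

Σ counts = 41. Posterior: Gamma(shape = 2.1+41 = 43.1, rate = 1.1+7 = 8.1).
Mode = (α−1)/β = 42.1/8.1 = 5.198.
Mean = α/β = 43.1/8.1 = 5.321.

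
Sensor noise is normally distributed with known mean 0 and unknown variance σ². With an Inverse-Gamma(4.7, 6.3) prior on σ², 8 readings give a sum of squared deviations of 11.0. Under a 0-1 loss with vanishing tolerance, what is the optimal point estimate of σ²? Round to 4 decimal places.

Posterior: Inverse-Gamma(shape = 4.7+8/2 = 8.7, scale = 6.3+11.0/2 = 11.8).
Mode = β/(α+1) = 11.8/9.7 = 1.2165.
Mean = β/(α−1) = 11.8/7.7 = 1.5325.
This is the posterior mode — the MAP estimate.

1.2165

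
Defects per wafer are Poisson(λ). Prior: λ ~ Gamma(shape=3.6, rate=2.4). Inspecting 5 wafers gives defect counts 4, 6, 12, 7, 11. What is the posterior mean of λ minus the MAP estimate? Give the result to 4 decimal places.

0.1351

Σ counts = 40. Posterior: Gamma(shape = 3.6+40 = 43.6, rate = 2.4+5 = 7.4).
Mode = (α−1)/β = 42.6/7.4 = 5.7568.
Mean = α/β = 43.6/7.4 = 5.8919.
Difference = 5.8919 − 5.7568 = 0.1351.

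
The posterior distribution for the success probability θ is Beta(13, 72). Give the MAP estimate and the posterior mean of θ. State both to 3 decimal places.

MAP = 0.145, posterior mean = 0.153

Mode = (13−1)/(13+72−2) = 12/83 = 0.145.
Mean = 13/(13+72) = 13/85 = 0.153.
Right-skewed posterior ⇒ mode < mean.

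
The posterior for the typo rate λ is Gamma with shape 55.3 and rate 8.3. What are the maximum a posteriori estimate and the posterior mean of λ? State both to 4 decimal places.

Mode = (α−1)/β = 54.3/8.3 = 6.5422.
Mean = α/β = 55.3/8.3 = 6.6627.

MAP: 6.5422. Posterior mean: 6.6627.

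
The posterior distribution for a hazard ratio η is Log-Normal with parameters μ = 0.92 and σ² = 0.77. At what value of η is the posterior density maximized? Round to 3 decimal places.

1.162

Mode = exp(μ − σ²) = exp(0.15) = 1.162.
Mean = exp(μ + σ²/2) = exp(1.305) = 3.688.
This is the posterior mode — the MAP estimate.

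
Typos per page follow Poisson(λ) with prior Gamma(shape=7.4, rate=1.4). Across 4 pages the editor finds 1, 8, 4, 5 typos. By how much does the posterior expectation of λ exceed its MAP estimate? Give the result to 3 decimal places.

Σ counts = 18. Posterior: Gamma(shape = 7.4+18 = 25.4, rate = 1.4+4 = 5.4).
Mode = (α−1)/β = 24.4/5.4 = 4.519.
Mean = α/β = 25.4/5.4 = 4.704.
Difference = 4.704 − 4.519 = 0.185.

0.185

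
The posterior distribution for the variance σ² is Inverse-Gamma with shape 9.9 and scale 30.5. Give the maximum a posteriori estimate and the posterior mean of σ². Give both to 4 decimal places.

Mode = β/(α+1) = 30.5/10.9 = 2.7982.
Mean = β/(α−1) = 30.5/8.9 = 3.4270.
The mean is pulled above the mode by the posterior's right skew.

σ²_MAP = 2.7982, E[σ²|data] = 3.4270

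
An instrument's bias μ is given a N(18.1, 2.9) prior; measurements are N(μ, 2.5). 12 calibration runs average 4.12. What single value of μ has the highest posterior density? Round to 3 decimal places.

5.057

Posterior for μ is Normal. Precision-weighted mean: (1/2.9·18.1 + 12/2.5·4.12) / (1/2.9 + 12/2.5) = 5.057.
A Normal posterior is symmetric, so mode = mean.
This is the posterior mode — the MAP estimate.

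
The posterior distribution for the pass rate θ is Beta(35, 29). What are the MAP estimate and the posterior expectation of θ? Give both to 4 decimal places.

Mode = (35−1)/(35+29−2) = 34/62 = 0.5484.
Mean = 35/(35+29) = 35/64 = 0.5469.

θ_MAP = 0.5484, E[θ|data] = 0.5469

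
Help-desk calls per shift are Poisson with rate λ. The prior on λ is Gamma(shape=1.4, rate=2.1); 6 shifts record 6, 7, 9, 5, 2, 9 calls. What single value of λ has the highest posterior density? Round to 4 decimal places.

Σ counts = 38. Posterior: Gamma(shape = 1.4+38 = 39.4, rate = 2.1+6 = 8.1).
Mode = (α−1)/β = 38.4/8.1 = 4.7407.
Mean = α/β = 39.4/8.1 = 4.8642.
This is the posterior mode — the MAP estimate.

4.7407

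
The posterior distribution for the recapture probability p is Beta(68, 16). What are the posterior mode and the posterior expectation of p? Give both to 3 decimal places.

Mode = (68−1)/(68+16−2) = 67/82 = 0.817.
Mean = 68/(68+16) = 68/84 = 0.810.
Left-skewed posterior ⇒ mean < mode.

posterior mode = 0.817, posterior expectation = 0.810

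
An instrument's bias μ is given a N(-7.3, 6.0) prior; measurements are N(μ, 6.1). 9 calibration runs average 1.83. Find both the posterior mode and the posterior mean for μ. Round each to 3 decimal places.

Posterior for μ is Normal. Precision-weighted mean: (1/6.0·-7.3 + 9/6.1·1.83) / (1/6.0 + 9/6.1) = 0.903.
A Normal posterior is symmetric, so mode = mean.

MAP = 0.903, posterior mean = 0.903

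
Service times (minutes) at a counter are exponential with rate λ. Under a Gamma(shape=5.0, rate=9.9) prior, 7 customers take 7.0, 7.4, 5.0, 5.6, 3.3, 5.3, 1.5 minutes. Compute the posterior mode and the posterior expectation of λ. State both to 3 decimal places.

Σ times = 35.1. Posterior: Gamma(shape = 5.0+7 = 12.0, rate = 9.9+35.1 = 45.0).
Mode = (α−1)/β = 11.0/45.0 = 0.244.
Mean = α/β = 12.0/45.0 = 0.267.
Right-skewed posterior ⇒ mode < mean.

MAP = 0.244; posterior mean = 0.267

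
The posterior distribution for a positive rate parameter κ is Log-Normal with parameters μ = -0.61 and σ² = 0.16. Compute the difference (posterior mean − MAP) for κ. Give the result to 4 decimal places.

0.1256

Mode = exp(μ − σ²) = exp(-0.77) = 0.4630.
Mean = exp(μ + σ²/2) = exp(-0.530) = 0.5886.
Difference = 0.5886 − 0.4630 = 0.1256.
Mean > mode: the posterior has a right tail.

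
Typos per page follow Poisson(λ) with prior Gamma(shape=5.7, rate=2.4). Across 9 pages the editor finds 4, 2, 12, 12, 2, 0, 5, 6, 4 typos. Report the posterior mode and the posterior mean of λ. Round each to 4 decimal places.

Σ counts = 47. Posterior: Gamma(shape = 5.7+47 = 52.7, rate = 2.4+9 = 11.4).
Mode = (α−1)/β = 51.7/11.4 = 4.5351.
Mean = α/β = 52.7/11.4 = 4.6228.

λ_MAP = 4.5351, E[λ|data] = 4.6228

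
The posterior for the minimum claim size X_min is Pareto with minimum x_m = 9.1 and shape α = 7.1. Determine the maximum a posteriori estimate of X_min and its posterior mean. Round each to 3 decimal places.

X_min_MAP = 9.100, E[X_min|data] = 10.592

The Pareto density is strictly decreasing on [x_m, ∞), so the mode is x_m = 9.100.
Mean = α·x_m/(α−1) = 7.1·9.1/6.1 = 10.592.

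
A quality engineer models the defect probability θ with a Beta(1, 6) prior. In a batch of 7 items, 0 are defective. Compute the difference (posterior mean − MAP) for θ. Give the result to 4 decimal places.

Posterior: Beta(1+0, 6+7) = Beta(1, 13).
Since α = 1 ≤ 1 and β > 1, the Beta density is monotone decreasing on [0,1]; the mode is at 0.
Mean = 1/(1+13) = 0.0714.
Difference = 0.0714 − 0.0000 = 0.0714.
The mean is pulled above the mode by the posterior's right skew.

0.0714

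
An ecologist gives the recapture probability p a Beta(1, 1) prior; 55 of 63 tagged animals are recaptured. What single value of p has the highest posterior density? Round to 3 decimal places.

0.873

Posterior: Beta(1+55, 1+8) = Beta(56, 9).
Mode = (56−1)/(56+9−2) = 55/63 = 0.873.
With a flat prior the MAP equals the MLE, 55/63.
Mean = 56/(56+9) = 56/65 = 0.862.
This is the posterior mode — the MAP estimate.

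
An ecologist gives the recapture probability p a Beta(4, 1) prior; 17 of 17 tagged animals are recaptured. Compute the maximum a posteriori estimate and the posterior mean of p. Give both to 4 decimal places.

Posterior: Beta(4+17, 1+0) = Beta(21, 1).
Since β = 1 ≤ 1 and α > 1, the Beta density is monotone increasing on [0,1]; the mode is at 1.
Mean = 21/(21+1) = 0.9545.

MAP = 1.0000, posterior mean = 0.9545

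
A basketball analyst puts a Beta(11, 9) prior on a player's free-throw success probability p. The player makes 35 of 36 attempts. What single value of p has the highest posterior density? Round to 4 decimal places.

Posterior: Beta(11+35, 9+1) = Beta(46, 10).
Mode = (46−1)/(46+10−2) = 45/54 = 0.8333.
Mean = 46/(46+10) = 46/56 = 0.8214.
This is the posterior mode — the MAP estimate.

0.8333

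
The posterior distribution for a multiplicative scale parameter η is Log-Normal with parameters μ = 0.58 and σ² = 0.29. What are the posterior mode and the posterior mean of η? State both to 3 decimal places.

posterior mode = 1.336, posterior mean = 2.065

Mode = exp(μ − σ²) = exp(0.29) = 1.336.
Mean = exp(μ + σ²/2) = exp(0.725) = 2.065.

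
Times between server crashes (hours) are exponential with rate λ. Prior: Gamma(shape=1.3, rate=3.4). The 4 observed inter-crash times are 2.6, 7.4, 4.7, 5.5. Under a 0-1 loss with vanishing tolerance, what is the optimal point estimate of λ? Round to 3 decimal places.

Σ times = 20.2. Posterior: Gamma(shape = 1.3+4 = 5.3, rate = 3.4+20.2 = 23.6).
Mode = (α−1)/β = 4.3/23.6 = 0.182.
Mean = α/β = 5.3/23.6 = 0.225.
This is the posterior mode — the MAP estimate.

0.182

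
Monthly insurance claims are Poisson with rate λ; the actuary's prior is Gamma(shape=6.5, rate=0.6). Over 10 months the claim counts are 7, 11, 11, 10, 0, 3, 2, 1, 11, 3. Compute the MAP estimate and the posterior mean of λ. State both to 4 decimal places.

Σ counts = 59. Posterior: Gamma(shape = 6.5+59 = 65.5, rate = 0.6+10 = 10.6).
Mode = (α−1)/β = 64.5/10.6 = 6.0849.
Mean = α/β = 65.5/10.6 = 6.1792.
Mean > mode: the posterior has a right tail.

λ_MAP = 6.0849, E[λ|data] = 6.1792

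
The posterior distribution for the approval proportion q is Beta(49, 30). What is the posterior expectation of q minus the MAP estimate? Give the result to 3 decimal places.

-0.003

Mode = (49−1)/(49+30−2) = 48/77 = 0.623.
Mean = 49/(49+30) = 49/79 = 0.620.
Difference = 0.620 − 0.623 = -0.003.
Left-skewed posterior ⇒ mean < mode.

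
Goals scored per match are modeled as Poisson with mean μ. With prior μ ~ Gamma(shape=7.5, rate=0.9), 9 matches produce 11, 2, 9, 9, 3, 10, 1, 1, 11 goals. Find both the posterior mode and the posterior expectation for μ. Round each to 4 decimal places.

MAP: 6.4141. Posterior mean: 6.5152.

Σ counts = 57. Posterior: Gamma(shape = 7.5+57 = 64.5, rate = 0.9+9 = 9.9).
Mode = (α−1)/β = 63.5/9.9 = 6.4141.
Mean = α/β = 64.5/9.9 = 6.5152.
Mean > mode: the posterior has a right tail.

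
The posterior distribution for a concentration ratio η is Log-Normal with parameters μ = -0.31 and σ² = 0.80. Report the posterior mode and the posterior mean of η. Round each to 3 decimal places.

Mode = exp(μ − σ²) = exp(-1.11) = 0.330.
Mean = exp(μ + σ²/2) = exp(0.090) = 1.094.
The mean is pulled above the mode by the posterior's right skew.

MAP = 0.330; posterior mean = 1.094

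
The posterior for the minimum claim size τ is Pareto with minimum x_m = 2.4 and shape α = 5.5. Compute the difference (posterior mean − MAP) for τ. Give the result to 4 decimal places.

0.5333

The Pareto density is strictly decreasing on [x_m, ∞), so the mode is x_m = 2.4000.
Mean = α·x_m/(α−1) = 5.5·2.4/4.5 = 2.9333.
Difference = 2.9333 − 2.4000 = 0.5333.
The mean is pulled above the mode by the posterior's right skew.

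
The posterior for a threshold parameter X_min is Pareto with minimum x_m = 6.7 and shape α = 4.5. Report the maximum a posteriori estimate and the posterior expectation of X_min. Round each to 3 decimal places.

The Pareto density is strictly decreasing on [x_m, ∞), so the mode is x_m = 6.700.
Mean = α·x_m/(α−1) = 4.5·6.7/3.5 = 8.614.
The mean is pulled above the mode by the posterior's right skew.

maximum a posteriori estimate = 6.700, posterior expectation = 8.614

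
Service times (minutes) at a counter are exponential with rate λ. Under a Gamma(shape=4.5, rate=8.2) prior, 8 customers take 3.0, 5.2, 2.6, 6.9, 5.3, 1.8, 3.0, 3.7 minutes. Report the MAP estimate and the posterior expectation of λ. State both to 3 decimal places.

Σ times = 31.5. Posterior: Gamma(shape = 4.5+8 = 12.5, rate = 8.2+31.5 = 39.7).
Mode = (α−1)/β = 11.5/39.7 = 0.290.
Mean = α/β = 12.5/39.7 = 0.315.
Right-skewed posterior ⇒ mode < mean.

MAP = 0.290; posterior mean = 0.315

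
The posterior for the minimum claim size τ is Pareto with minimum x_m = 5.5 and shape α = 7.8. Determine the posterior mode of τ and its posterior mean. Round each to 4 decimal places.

MAP: 5.5000. Posterior mean: 6.3088.

The Pareto density is strictly decreasing on [x_m, ∞), so the mode is x_m = 5.5000.
Mean = α·x_m/(α−1) = 7.8·5.5/6.8 = 6.3088.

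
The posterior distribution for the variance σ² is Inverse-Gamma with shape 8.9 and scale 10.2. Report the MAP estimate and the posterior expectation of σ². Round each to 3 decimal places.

Mode = β/(α+1) = 10.2/9.9 = 1.030.
Mean = β/(α−1) = 10.2/7.9 = 1.291.

σ²_MAP = 1.030, E[σ²|data] = 1.291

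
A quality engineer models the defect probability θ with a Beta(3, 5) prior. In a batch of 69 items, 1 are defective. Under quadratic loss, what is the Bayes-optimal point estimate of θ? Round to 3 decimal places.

0.052

Posterior: Beta(3+1, 5+68) = Beta(4, 73).
Mode = (4−1)/(4+73−2) = 3/75 = 0.040.
Mean = 4/(4+73) = 4/77 = 0.052.
Quadratic loss ⇒ the optimal estimator is the posterior mean.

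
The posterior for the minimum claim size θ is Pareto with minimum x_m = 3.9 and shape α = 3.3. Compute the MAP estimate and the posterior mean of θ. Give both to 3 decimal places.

The Pareto density is strictly decreasing on [x_m, ∞), so the mode is x_m = 3.900.
Mean = α·x_m/(α−1) = 3.3·3.9/2.3 = 5.596.

θ_MAP = 3.900, E[θ|data] = 5.596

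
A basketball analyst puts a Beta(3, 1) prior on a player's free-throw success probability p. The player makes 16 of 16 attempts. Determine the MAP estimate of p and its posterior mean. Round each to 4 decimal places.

Posterior: Beta(3+16, 1+0) = Beta(19, 1).
Since β = 1 ≤ 1 and α > 1, the Beta density is monotone increasing on [0,1]; the mode is at 1.
Mean = 19/(19+1) = 0.9500.
Mode > mean: the posterior has a left tail.

MAP = 1.0000; posterior mean = 0.9500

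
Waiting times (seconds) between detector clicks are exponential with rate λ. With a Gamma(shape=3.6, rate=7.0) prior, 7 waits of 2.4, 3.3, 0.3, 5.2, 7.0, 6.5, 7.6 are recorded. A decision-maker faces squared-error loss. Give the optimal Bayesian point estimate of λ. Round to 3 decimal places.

Σ times = 32.3. Posterior: Gamma(shape = 3.6+7 = 10.6, rate = 7.0+32.3 = 39.3).
Mode = (α−1)/β = 9.6/39.3 = 0.244.
Mean = α/β = 10.6/39.3 = 0.270.
Squared-error loss ⇒ the optimal estimator is the posterior mean.

0.270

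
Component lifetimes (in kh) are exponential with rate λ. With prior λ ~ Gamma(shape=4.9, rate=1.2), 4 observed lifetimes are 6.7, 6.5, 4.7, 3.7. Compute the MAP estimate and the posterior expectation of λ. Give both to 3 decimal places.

Σ times = 21.6. Posterior: Gamma(shape = 4.9+4 = 8.9, rate = 1.2+21.6 = 22.8).
Mode = (α−1)/β = 7.9/22.8 = 0.346.
Mean = α/β = 8.9/22.8 = 0.390.

MAP = 0.346, posterior mean = 0.390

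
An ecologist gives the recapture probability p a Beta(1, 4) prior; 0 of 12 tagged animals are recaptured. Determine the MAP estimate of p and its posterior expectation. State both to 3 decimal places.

Posterior: Beta(1+0, 4+12) = Beta(1, 16).
Since α = 1 ≤ 1 and β > 1, the Beta density is monotone decreasing on [0,1]; the mode is at 0.
Mean = 1/(1+16) = 0.059.

MAP estimate = 0.000, posterior expectation = 0.059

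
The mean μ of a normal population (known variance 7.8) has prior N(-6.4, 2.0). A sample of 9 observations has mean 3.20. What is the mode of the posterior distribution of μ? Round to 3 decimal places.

Posterior for μ is Normal. Precision-weighted mean: (1/2.0·-6.4 + 9/7.8·3.20) / (1/2.0 + 9/7.8) = 0.298.
A Normal posterior is symmetric, so mode = mean.
This is the posterior mode — the MAP estimate.

0.298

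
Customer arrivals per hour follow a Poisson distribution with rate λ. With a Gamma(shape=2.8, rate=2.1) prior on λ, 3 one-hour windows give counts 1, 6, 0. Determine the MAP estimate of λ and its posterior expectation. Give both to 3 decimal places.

λ_MAP = 1.725, E[λ|data] = 1.922

Σ counts = 7. Posterior: Gamma(shape = 2.8+7 = 9.8, rate = 2.1+3 = 5.1).
Mode = (α−1)/β = 8.8/5.1 = 1.725.
Mean = α/β = 9.8/5.1 = 1.922.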